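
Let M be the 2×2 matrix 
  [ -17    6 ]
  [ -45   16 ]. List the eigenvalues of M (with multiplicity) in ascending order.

-2, 1

Characteristic polynomial: p(μ) = μ^2 + μ - 2 = (μ - 1)(μ + 2).
Roots (with multiplicity): -2, 1.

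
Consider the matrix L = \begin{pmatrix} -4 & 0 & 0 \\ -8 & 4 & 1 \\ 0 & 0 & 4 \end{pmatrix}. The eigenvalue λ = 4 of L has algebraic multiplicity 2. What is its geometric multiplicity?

1

L − 4I = [[-8, 0, 0], [-8, 0, 1], [0, 0, 0]].
This matrix has rank 2, so its null space has dimension 3 − 2 = 1.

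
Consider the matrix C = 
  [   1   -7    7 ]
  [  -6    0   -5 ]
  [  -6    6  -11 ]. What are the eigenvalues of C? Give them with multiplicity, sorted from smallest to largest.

-6, -5, 1

Characteristic polynomial: p(s) = s^3 + 10s^2 + 19s - 30 = (s - 1)(s + 5)(s + 6).
Roots (with multiplicity): -6, -5, 1.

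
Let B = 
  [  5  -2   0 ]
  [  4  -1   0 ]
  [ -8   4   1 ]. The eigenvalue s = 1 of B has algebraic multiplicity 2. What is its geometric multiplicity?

2

B − 1I = [[4, -2, 0], [4, -2, 0], [-8, 4, 0]].
This matrix has rank 1, so its null space has dimension 3 − 1 = 2.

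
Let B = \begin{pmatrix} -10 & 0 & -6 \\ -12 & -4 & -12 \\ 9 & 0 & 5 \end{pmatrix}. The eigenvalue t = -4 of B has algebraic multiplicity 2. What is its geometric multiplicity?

B + 4I = [[-6, 0, -6], [-12, 0, -12], [9, 0, 9]].
This matrix has rank 1, so its null space has dimension 3 − 1 = 2.

2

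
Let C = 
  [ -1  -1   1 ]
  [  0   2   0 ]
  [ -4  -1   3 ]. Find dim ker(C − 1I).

1

C − 1I = [[-2, -1, 1], [0, 1, 0], [-4, -1, 2]].
This matrix has rank 2, so its null space has dimension 3 − 2 = 1.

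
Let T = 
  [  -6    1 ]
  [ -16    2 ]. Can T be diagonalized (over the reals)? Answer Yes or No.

No

Characteristic polynomial: p(λ) = λ^2 + 4λ + 4 = (λ + 2)^2.
λ = -2 has algebraic multiplicity 2; rank(T + 2I) = 1, so geometric multiplicity = 1.
Geometric multiplicity < algebraic multiplicity, so T is not diagonalizable.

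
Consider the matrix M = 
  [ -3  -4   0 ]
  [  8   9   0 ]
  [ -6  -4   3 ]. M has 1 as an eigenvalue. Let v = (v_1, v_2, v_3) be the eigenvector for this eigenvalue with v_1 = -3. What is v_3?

M − 1I = [[-4, -4, 0], [8, 8, 0], [-6, -4, 2]].
Solving (M − 1I)v = 0 gives the eigenspace spanned by (-3, 3, -3).
With v_1 = -3, v = (-3, 3, -3), so v_3 = -3.

-3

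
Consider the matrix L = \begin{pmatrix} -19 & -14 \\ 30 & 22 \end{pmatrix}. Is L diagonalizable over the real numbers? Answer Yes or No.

Yes

Characteristic polynomial: p(μ) = μ^2 - 3μ + 2 = (μ - 2)(μ - 1).
All 2 eigenvalues are distinct, so L is diagonalizable.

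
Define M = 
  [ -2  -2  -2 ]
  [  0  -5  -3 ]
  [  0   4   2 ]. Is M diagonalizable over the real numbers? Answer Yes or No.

Yes

Characteristic polynomial: p(t) = t^3 + 5t^2 + 8t + 4 = (t + 1)(t + 2)^2.
t = -2 has algebraic multiplicity 2; rank(M + 2I) = 1, so geometric multiplicity = 2.
Every eigenvalue has geometric = algebraic multiplicity, so M is diagonalizable.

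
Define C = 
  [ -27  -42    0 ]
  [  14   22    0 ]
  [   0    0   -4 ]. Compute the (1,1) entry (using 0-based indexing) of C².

Characteristic polynomial: λ^3 + 9λ^2 + 14λ - 24 = (λ - 1)(λ + 4)(λ + 6), so the eigenvalues are -6, -4, 1.
λ=1: eigenvector (-3, 2, 0).
λ=-6: eigenvector (-2, 1, 0).
λ=-4: eigenvector (0, 0, 1).
P = [[-3, -2, 0], [2, 1, 0], [0, 0, 1]], D = diag(1, -6, -4), P⁻¹ = [[1, 2, 0], [-2, -3, 0], [0, 0, 1]].
C² = P·diag(1, 36, 16)·P⁻¹ = [[141, 210, 0], [-70, -104, 0], [0, 0, 16]].
The requested entry is -104.

-104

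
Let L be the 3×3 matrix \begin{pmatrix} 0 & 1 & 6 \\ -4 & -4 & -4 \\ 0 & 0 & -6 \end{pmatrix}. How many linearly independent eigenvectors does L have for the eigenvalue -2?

L + 2I = [[2, 1, 6], [-4, -2, -4], [0, 0, -4]].
This matrix has rank 2, so its null space has dimension 3 − 2 = 1.

1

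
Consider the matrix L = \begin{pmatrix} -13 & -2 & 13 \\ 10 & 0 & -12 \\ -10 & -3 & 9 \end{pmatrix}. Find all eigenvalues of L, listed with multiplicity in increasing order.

-3, -3, 2

Characteristic polynomial: p(s) = s^3 + 4s^2 - 3s - 18 = (s - 2)(s + 3)^2.
Roots (with multiplicity): -3, -3, 2.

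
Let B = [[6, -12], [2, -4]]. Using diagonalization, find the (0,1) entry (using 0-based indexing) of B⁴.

-96

Characteristic polynomial: t^2 - 2t = t(t - 2), so the eigenvalues are 0, 2.
t=0: eigenvector (2, 1).
t=2: eigenvector (3, 1).
P = [[2, 3], [1, 1]], D = diag(0, 2), P⁻¹ = [[-1, 3], [1, -2]].
B⁴ = P·diag(0, 16)·P⁻¹ = [[48, -96], [16, -32]].
The requested entry is -96.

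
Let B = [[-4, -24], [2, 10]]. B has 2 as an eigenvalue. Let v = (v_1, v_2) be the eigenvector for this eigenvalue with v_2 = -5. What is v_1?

20

B − 2I = [[-6, -24], [2, 8]].
Solving (B − 2I)v = 0 gives the eigenspace spanned by (20, -5).
With v_2 = -5, v = (20, -5), so v_1 = 20.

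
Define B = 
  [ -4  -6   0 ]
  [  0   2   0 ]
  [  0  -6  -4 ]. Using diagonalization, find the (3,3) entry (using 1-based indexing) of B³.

Characteristic polynomial: μ^3 + 6μ^2 - 32 = (μ - 2)(μ + 4)^2, so the eigenvalues are -4, -4, 2.
μ=-4: eigenvector (-3, 0, 2).
μ=2: eigenvector (-1, 1, -1).
μ=-4: eigenvector (-2, 0, 1).
P = [[-3, -1, -2], [0, 1, 0], [2, -1, 1]], D = diag(-4, 2, -4), P⁻¹ = [[1, 3, 2], [0, 1, 0], [-2, -5, -3]].
B³ = P·diag(-64, 8, -64)·P⁻¹ = [[-64, -72, 0], [0, 8, 0], [0, -72, -64]].
The requested entry is -64.

-64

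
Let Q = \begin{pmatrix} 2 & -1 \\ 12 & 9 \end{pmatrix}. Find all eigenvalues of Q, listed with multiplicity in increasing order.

Characteristic polynomial: p(r) = r^2 - 11r + 30 = (r - 6)(r - 5).
Roots (with multiplicity): 5, 6.

5, 6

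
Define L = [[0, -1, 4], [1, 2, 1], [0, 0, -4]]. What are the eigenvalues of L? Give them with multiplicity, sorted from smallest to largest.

Characteristic polynomial: p(μ) = μ^3 + 2μ^2 - 7μ + 4 = (μ - 1)^2(μ + 4).
Roots (with multiplicity): -4, 1, 1.

-4, 1, 1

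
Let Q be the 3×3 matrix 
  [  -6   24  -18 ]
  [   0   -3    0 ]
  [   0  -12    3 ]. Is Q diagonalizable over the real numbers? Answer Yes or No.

Characteristic polynomial: p(t) = t^3 + 6t^2 - 9t - 54 = (t - 3)(t + 3)(t + 6).
All 3 eigenvalues are distinct, so Q is diagonalizable.

Yes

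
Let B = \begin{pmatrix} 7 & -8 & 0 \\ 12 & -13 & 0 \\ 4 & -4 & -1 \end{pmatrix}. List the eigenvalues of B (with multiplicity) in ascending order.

-5, -1, -1

Characteristic polynomial: p(t) = t^3 + 7t^2 + 11t + 5 = (t + 1)^2(t + 5).
Roots (with multiplicity): -5, -1, -1.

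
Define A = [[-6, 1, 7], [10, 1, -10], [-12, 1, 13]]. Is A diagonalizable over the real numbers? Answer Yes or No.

Characteristic polynomial: p(t) = t^3 - 8t^2 + 13t - 6 = (t - 6)(t - 1)^2.
t = 1 has algebraic multiplicity 2; rank(A − 1I) = 2, so geometric multiplicity = 1.
Geometric multiplicity < algebraic multiplicity, so A is not diagonalizable.

No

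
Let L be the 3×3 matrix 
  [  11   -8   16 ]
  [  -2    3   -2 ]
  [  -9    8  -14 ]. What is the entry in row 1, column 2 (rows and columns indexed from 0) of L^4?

-130

Characteristic polynomial: μ^3 - 19μ + 30 = (μ - 3)(μ - 2)(μ + 5), so the eigenvalues are -5, 2, 3.
μ=-5: eigenvector (1, 0, -1).
μ=3: eigenvector (-1, 1, 1).
μ=2: eigenvector (0, 2, 1).
P = [[1, -1, 0], [0, 1, 2], [-1, 1, 1]], D = diag(-5, 3, 2), P⁻¹ = [[-1, 1, -2], [-2, 1, -2], [1, 0, 1]].
L⁴ = P·diag(625, 81, 16)·P⁻¹ = [[-463, 544, -1088], [-130, 81, -130], [479, -544, 1104]].
The requested entry is -130.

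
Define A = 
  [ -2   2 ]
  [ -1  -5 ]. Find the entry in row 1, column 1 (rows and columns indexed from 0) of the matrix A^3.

-101

Characteristic polynomial: r^2 + 7r + 12 = (r + 3)(r + 4), so the eigenvalues are -4, -3.
r=-4: eigenvector (-1, 1).
r=-3: eigenvector (-2, 1).
P = [[-1, -2], [1, 1]], D = diag(-4, -3), P⁻¹ = [[1, 2], [-1, -1]].
A³ = P·diag(-64, -27)·P⁻¹ = [[10, 74], [-37, -101]].
The requested entry is -101.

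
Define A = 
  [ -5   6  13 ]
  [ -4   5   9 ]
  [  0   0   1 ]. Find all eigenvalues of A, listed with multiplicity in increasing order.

-1, 1, 1

Characteristic polynomial: p(r) = r^3 - r^2 - r + 1 = (r - 1)^2(r + 1).
Roots (with multiplicity): -1, 1, 1.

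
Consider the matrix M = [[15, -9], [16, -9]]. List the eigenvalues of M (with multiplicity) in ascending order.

Characteristic polynomial: p(r) = r^2 - 6r + 9 = (r - 3)^2.
Roots (with multiplicity): 3, 3.

3, 3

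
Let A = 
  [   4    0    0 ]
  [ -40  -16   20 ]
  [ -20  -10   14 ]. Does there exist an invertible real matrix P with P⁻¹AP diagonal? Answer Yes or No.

Yes

Characteristic polynomial: p(t) = t^3 - 2t^2 - 32t + 96 = (t - 4)^2(t + 6).
t = 4 has algebraic multiplicity 2; rank(A − 4I) = 1, so geometric multiplicity = 2.
Every eigenvalue has geometric = algebraic multiplicity, so A is diagonalizable.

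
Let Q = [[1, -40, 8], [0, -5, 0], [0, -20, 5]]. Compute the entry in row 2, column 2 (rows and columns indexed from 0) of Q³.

Characteristic polynomial: t^3 - t^2 - 25t + 25 = (t - 5)(t - 1)(t + 5), so the eigenvalues are -5, 1, 5.
t=1: eigenvector (1, 0, 0).
t=-5: eigenvector (4, 1, 2).
t=5: eigenvector (2, 0, 1).
P = [[1, 4, 2], [0, 1, 0], [0, 2, 1]], D = diag(1, -5, 5), P⁻¹ = [[1, 0, -2], [0, 1, 0], [0, -2, 1]].
Q³ = P·diag(1, -125, 125)·P⁻¹ = [[1, -1000, 248], [0, -125, 0], [0, -500, 125]].
The requested entry is 125.

125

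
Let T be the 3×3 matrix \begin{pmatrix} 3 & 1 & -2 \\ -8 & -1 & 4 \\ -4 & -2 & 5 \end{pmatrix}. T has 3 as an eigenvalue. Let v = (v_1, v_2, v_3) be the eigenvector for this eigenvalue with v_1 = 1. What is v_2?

-4

T − 3I = [[0, 1, -2], [-8, -4, 4], [-4, -2, 2]].
Solving (T − 3I)v = 0 gives the eigenspace spanned by (1, -4, -2).
With v_1 = 1, v = (1, -4, -2), so v_2 = -4.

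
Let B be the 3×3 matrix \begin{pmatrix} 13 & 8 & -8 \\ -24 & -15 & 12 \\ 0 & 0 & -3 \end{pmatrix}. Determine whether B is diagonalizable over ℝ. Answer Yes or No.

Characteristic polynomial: p(μ) = μ^3 + 5μ^2 + 3μ - 9 = (μ - 1)(μ + 3)^2.
μ = -3 has algebraic multiplicity 2; rank(B + 3I) = 1, so geometric multiplicity = 2.
Every eigenvalue has geometric = algebraic multiplicity, so B is diagonalizable.

Yes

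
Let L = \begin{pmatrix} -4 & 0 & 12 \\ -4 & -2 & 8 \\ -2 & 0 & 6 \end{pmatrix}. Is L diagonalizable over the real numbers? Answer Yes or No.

Characteristic polynomial: p(λ) = λ^3 - 4λ = λ(λ - 2)(λ + 2).
All 3 eigenvalues are distinct, so L is diagonalizable.

Yes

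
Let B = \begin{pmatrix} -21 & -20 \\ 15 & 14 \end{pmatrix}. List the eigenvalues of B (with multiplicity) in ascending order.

Characteristic polynomial: p(r) = r^2 + 7r + 6 = (r + 1)(r + 6).
Roots (with multiplicity): -6, -1.

-6, -1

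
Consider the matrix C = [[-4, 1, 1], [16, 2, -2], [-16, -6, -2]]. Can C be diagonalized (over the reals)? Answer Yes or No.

Characteristic polynomial: p(r) = r^3 + 4r^2 - 16r - 64 = (r - 4)(r + 4)^2.
r = -4 has algebraic multiplicity 2; rank(C + 4I) = 2, so geometric multiplicity = 1.
Geometric multiplicity < algebraic multiplicity, so C is not diagonalizable.

No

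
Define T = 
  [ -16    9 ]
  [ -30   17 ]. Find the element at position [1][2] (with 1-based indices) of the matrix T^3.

27

Characteristic polynomial: λ^2 - λ - 2 = (λ - 2)(λ + 1), so the eigenvalues are -1, 2.
λ=2: eigenvector (1, 2).
λ=-1: eigenvector (-3, -5).
P = [[1, -3], [2, -5]], D = diag(2, -1), P⁻¹ = [[-5, 3], [-2, 1]].
T³ = P·diag(8, -1)·P⁻¹ = [[-46, 27], [-90, 53]].
The requested entry is 27.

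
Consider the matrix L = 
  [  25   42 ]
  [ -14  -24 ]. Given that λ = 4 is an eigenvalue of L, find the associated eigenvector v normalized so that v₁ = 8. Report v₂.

L − 4I = [[21, 42], [-14, -28]].
Solving (L − 4I)v = 0 gives the eigenspace spanned by (8, -4).
With v₁ = 8, v = (8, -4), so v₂ = -4.

-4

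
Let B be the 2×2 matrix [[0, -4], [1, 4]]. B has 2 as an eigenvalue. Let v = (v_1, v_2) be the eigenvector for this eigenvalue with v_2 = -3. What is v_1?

6

B − 2I = [[-2, -4], [1, 2]].
Solving (B − 2I)v = 0 gives the eigenspace spanned by (6, -3).
With v_2 = -3, v = (6, -3), so v_1 = 6.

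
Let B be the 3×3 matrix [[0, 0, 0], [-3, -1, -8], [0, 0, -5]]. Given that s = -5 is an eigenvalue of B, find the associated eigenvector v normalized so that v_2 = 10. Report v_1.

0

B + 5I = [[5, 0, 0], [-3, 4, -8], [0, 0, 0]].
Solving (B + 5I)v = 0 gives the eigenspace spanned by (0, 10, 5).
With v_2 = 10, v = (0, 10, 5), so v_1 = 0.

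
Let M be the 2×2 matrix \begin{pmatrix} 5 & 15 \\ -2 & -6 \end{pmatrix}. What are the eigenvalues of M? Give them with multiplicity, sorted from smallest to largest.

-1, 0

Characteristic polynomial: p(t) = t^2 + t = t(t + 1).
Roots (with multiplicity): -1, 0.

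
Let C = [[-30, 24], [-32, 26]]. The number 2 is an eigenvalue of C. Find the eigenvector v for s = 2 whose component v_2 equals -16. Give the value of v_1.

-12

C − 2I = [[-32, 24], [-32, 24]].
Solving (C − 2I)v = 0 gives the eigenspace spanned by (-12, -16).
With v_2 = -16, v = (-12, -16), so v_1 = -12.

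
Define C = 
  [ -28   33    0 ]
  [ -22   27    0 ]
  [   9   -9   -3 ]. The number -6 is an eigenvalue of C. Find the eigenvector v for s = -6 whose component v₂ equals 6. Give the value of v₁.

C + 6I = [[-22, 33, 0], [-22, 33, 0], [9, -9, 3]].
Solving (C + 6I)v = 0 gives the eigenspace spanned by (9, 6, -9).
With v₂ = 6, v = (9, 6, -9), so v₁ = 9.

9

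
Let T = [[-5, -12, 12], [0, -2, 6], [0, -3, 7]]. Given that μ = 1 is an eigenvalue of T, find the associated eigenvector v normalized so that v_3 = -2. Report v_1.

T − 1I = [[-6, -12, 12], [0, -3, 6], [0, -3, 6]].
Solving (T − 1I)v = 0 gives the eigenspace spanned by (4, -4, -2).
With v_3 = -2, v = (4, -4, -2), so v_1 = 4.

4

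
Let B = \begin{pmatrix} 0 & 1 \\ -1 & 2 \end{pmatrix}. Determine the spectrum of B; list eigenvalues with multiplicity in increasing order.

Characteristic polynomial: p(λ) = λ^2 - 2λ + 1 = (λ - 1)^2.
Roots (with multiplicity): 1, 1.

1, 1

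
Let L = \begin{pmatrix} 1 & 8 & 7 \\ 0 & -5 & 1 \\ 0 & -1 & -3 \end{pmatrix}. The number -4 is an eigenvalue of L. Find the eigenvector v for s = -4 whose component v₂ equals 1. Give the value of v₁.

-3

L + 4I = [[5, 8, 7], [0, -1, 1], [0, -1, 1]].
Solving (L + 4I)v = 0 gives the eigenspace spanned by (-3, 1, 1).
With v₂ = 1, v = (-3, 1, 1), so v₁ = -3.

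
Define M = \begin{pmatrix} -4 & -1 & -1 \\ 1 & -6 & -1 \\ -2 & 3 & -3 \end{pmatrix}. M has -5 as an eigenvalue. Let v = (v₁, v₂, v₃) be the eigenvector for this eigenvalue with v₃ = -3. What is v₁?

-3

M + 5I = [[1, -1, -1], [1, -1, -1], [-2, 3, 2]].
Solving (M + 5I)v = 0 gives the eigenspace spanned by (-3, 0, -3).
With v₃ = -3, v = (-3, 0, -3), so v₁ = -3.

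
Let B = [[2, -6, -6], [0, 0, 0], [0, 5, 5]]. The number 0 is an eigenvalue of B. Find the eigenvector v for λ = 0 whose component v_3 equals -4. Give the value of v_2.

B = [[2, -6, -6], [0, 0, 0], [0, 5, 5]].
Solving (B)v = 0 gives the eigenspace spanned by (0, 4, -4).
With v_3 = -4, v = (0, 4, -4), so v_2 = 4.

4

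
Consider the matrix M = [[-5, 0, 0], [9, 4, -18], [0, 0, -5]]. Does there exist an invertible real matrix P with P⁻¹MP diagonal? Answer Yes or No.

Characteristic polynomial: p(r) = r^3 + 6r^2 - 15r - 100 = (r - 4)(r + 5)^2.
r = -5 has algebraic multiplicity 2; rank(M + 5I) = 1, so geometric multiplicity = 2.
Every eigenvalue has geometric = algebraic multiplicity, so M is diagonalizable.

Yes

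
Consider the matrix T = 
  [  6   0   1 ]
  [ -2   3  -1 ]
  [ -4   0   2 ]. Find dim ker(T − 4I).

T − 4I = [[2, 0, 1], [-2, -1, -1], [-4, 0, -2]].
This matrix has rank 2, so its null space has dimension 3 − 2 = 1.

1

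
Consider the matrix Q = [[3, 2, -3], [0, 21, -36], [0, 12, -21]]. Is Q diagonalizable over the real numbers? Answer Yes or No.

No

Characteristic polynomial: p(s) = s^3 - 3s^2 - 9s + 27 = (s - 3)^2(s + 3).
s = 3 has algebraic multiplicity 2; rank(Q − 3I) = 2, so geometric multiplicity = 1.
Geometric multiplicity < algebraic multiplicity, so Q is not diagonalizable.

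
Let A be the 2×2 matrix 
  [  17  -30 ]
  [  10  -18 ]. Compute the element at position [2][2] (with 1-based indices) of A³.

Characteristic polynomial: λ^2 + λ - 6 = (λ - 2)(λ + 3), so the eigenvalues are -3, 2.
λ=-3: eigenvector (-3, -2).
λ=2: eigenvector (2, 1).
P = [[-3, 2], [-2, 1]], D = diag(-3, 2), P⁻¹ = [[1, -2], [2, -3]].
A³ = P·diag(-27, 8)·P⁻¹ = [[113, -210], [70, -132]].
The requested entry is -132.

-132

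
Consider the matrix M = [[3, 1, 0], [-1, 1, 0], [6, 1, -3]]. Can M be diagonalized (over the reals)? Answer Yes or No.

Characteristic polynomial: p(r) = r^3 - r^2 - 8r + 12 = (r - 2)^2(r + 3).
r = 2 has algebraic multiplicity 2; rank(M − 2I) = 2, so geometric multiplicity = 1.
Geometric multiplicity < algebraic multiplicity, so M is not diagonalizable.

No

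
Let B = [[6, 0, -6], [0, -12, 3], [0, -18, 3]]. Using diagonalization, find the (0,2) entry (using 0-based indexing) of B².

Characteristic polynomial: t^3 + 3t^2 - 36t - 108 = (t - 6)(t + 3)(t + 6), so the eigenvalues are -6, -3, 6.
t=6: eigenvector (1, 0, 0).
t=-6: eigenvector (1, 1, 2).
t=-3: eigenvector (2, 1, 3).
P = [[1, 1, 2], [0, 1, 1], [0, 2, 3]], D = diag(6, -6, -3), P⁻¹ = [[1, 1, -1], [0, 3, -1], [0, -2, 1]].
B² = P·diag(36, 36, 9)·P⁻¹ = [[36, 108, -54], [0, 90, -27], [0, 162, -45]].
The requested entry is -54.

-54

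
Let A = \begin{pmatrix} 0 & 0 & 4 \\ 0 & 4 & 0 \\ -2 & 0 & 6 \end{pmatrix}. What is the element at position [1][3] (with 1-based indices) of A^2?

24

Characteristic polynomial: t^3 - 10t^2 + 32t - 32 = (t - 4)^2(t - 2), so the eigenvalues are 2, 4, 4.
t=2: eigenvector (2, 0, 1).
t=4: eigenvector (-1, 1, -1).
t=4: eigenvector (1, 0, 1).
P = [[2, -1, 1], [0, 1, 0], [1, -1, 1]], D = diag(2, 4, 4), P⁻¹ = [[1, 0, -1], [0, 1, 0], [-1, 1, 2]].
A² = P·diag(4, 16, 16)·P⁻¹ = [[-8, 0, 24], [0, 16, 0], [-12, 0, 28]].
The requested entry is 24.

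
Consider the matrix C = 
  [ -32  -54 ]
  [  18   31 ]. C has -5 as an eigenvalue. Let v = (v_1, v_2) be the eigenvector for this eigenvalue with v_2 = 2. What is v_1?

C + 5I = [[-27, -54], [18, 36]].
Solving (C + 5I)v = 0 gives the eigenspace spanned by (-4, 2).
With v_2 = 2, v = (-4, 2), so v_1 = -4.

-4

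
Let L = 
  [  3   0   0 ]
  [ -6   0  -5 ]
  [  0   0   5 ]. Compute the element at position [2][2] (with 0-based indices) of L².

Characteristic polynomial: t^3 - 8t^2 + 15t = t(t - 5)(t - 3), so the eigenvalues are 0, 3, 5.
t=3: eigenvector (1, -2, 0).
t=0: eigenvector (0, 1, 0).
t=5: eigenvector (0, -1, 1).
P = [[1, 0, 0], [-2, 1, -1], [0, 0, 1]], D = diag(3, 0, 5), P⁻¹ = [[1, 0, 0], [2, 1, 1], [0, 0, 1]].
L² = P·diag(9, 0, 25)·P⁻¹ = [[9, 0, 0], [-18, 0, -25], [0, 0, 25]].
The requested entry is 25.

25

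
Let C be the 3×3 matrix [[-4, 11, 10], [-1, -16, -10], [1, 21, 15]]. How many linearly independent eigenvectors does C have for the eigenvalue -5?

C + 5I = [[1, 11, 10], [-1, -11, -10], [1, 21, 20]].
This matrix has rank 2, so its null space has dimension 3 − 2 = 1.

1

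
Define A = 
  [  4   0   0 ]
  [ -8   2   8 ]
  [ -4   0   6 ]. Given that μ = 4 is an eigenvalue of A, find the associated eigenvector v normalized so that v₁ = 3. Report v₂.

A − 4I = [[0, 0, 0], [-8, -2, 8], [-4, 0, 2]].
Solving (A − 4I)v = 0 gives the eigenspace spanned by (3, 12, 6).
With v₁ = 3, v = (3, 12, 6), so v₂ = 12.

12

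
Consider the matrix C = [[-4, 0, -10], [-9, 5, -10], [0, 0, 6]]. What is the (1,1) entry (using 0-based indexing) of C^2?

25

Characteristic polynomial: μ^3 - 7μ^2 - 14μ + 120 = (μ - 6)(μ - 5)(μ + 4), so the eigenvalues are -4, 5, 6.
μ=6: eigenvector (-1, -1, 1).
μ=5: eigenvector (0, 1, 0).
μ=-4: eigenvector (1, 1, 0).
P = [[-1, 0, 1], [-1, 1, 1], [1, 0, 0]], D = diag(6, 5, -4), P⁻¹ = [[0, 0, 1], [-1, 1, 0], [1, 0, 1]].
C² = P·diag(36, 25, 16)·P⁻¹ = [[16, 0, -20], [-9, 25, -20], [0, 0, 36]].
The requested entry is 25.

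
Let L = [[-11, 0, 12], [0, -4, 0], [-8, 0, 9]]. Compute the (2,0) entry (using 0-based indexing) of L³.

Characteristic polynomial: r^3 + 6r^2 + 5r - 12 = (r - 1)(r + 3)(r + 4), so the eigenvalues are -4, -3, 1.
r=-3: eigenvector (3, 0, 2).
r=-4: eigenvector (0, 1, 0).
r=1: eigenvector (1, 0, 1).
P = [[3, 0, 1], [0, 1, 0], [2, 0, 1]], D = diag(-3, -4, 1), P⁻¹ = [[1, 0, -1], [0, 1, 0], [-2, 0, 3]].
L³ = P·diag(-27, -64, 1)·P⁻¹ = [[-83, 0, 84], [0, -64, 0], [-56, 0, 57]].
The requested entry is -56.

-56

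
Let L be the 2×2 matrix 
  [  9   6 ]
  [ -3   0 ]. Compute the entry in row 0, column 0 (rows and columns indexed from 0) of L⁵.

15309

Characteristic polynomial: t^2 - 9t + 18 = (t - 6)(t - 3), so the eigenvalues are 3, 6.
t=3: eigenvector (-1, 1).
t=6: eigenvector (2, -1).
P = [[-1, 2], [1, -1]], D = diag(3, 6), P⁻¹ = [[1, 2], [1, 1]].
L⁵ = P·diag(243, 7776)·P⁻¹ = [[15309, 15066], [-7533, -7290]].
The requested entry is 15309.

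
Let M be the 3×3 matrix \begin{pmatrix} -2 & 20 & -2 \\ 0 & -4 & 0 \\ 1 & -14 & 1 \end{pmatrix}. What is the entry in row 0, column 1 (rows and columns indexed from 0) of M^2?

-92

Characteristic polynomial: λ^3 + 5λ^2 + 4λ = λ(λ + 1)(λ + 4), so the eigenvalues are -4, -1, 0.
λ=-4: eigenvector (-6, 1, 4).
λ=-1: eigenvector (2, 0, -1).
λ=0: eigenvector (-1, 0, 1).
P = [[-6, 2, -1], [1, 0, 0], [4, -1, 1]], D = diag(-4, -1, 0), P⁻¹ = [[0, 1, 0], [1, 2, 1], [1, -2, 2]].
M² = P·diag(16, 1, 0)·P⁻¹ = [[2, -92, 2], [0, 16, 0], [-1, 62, -1]].
The requested entry is -92.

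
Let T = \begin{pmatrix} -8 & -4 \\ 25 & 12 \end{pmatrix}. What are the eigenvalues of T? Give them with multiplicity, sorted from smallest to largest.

2, 2

Characteristic polynomial: p(s) = s^2 - 4s + 4 = (s - 2)^2.
Roots (with multiplicity): 2, 2.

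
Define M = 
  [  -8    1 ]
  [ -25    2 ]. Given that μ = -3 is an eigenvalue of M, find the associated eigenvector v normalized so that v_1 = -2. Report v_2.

M + 3I = [[-5, 1], [-25, 5]].
Solving (M + 3I)v = 0 gives the eigenspace spanned by (-2, -10).
With v_1 = -2, v = (-2, -10), so v_2 = -10.

-10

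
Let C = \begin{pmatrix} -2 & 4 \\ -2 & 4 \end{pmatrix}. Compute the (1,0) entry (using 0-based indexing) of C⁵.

Characteristic polynomial: r^2 - 2r = r(r - 2), so the eigenvalues are 0, 2.
r=0: eigenvector (-2, -1).
r=2: eigenvector (1, 1).
P = [[-2, 1], [-1, 1]], D = diag(0, 2), P⁻¹ = [[-1, 1], [-1, 2]].
C⁵ = P·diag(0, 32)·P⁻¹ = [[-32, 64], [-32, 64]].
The requested entry is -32.

-32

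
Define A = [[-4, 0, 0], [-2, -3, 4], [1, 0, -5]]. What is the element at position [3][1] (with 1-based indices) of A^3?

61

Characteristic polynomial: t^3 + 12t^2 + 47t + 60 = (t + 3)(t + 4)(t + 5), so the eigenvalues are -5, -4, -3.
t=-4: eigenvector (1, -2, 1).
t=-3: eigenvector (0, 1, 0).
t=-5: eigenvector (0, -2, 1).
P = [[1, 0, 0], [-2, 1, -2], [1, 0, 1]], D = diag(-4, -3, -5), P⁻¹ = [[1, 0, 0], [0, 1, 2], [-1, 0, 1]].
A³ = P·diag(-64, -27, -125)·P⁻¹ = [[-64, 0, 0], [-122, -27, 196], [61, 0, -125]].
The requested entry is 61.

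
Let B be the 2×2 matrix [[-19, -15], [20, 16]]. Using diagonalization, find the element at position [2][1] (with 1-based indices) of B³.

Characteristic polynomial: μ^2 + 3μ - 4 = (μ - 1)(μ + 4), so the eigenvalues are -4, 1.
μ=1: eigenvector (-3, 4).
μ=-4: eigenvector (-1, 1).
P = [[-3, -1], [4, 1]], D = diag(1, -4), P⁻¹ = [[1, 1], [-4, -3]].
B³ = P·diag(1, -64)·P⁻¹ = [[-259, -195], [260, 196]].
The requested entry is 260.

260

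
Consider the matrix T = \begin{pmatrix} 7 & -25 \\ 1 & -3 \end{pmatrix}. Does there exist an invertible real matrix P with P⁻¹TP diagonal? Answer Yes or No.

Characteristic polynomial: p(μ) = μ^2 - 4μ + 4 = (μ - 2)^2.
μ = 2 has algebraic multiplicity 2; rank(T − 2I) = 1, so geometric multiplicity = 1.
Geometric multiplicity < algebraic multiplicity, so T is not diagonalizable.

No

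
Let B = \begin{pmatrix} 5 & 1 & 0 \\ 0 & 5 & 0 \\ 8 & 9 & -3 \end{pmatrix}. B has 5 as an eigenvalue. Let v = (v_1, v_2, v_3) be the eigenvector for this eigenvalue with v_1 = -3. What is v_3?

B − 5I = [[0, 1, 0], [0, 0, 0], [8, 9, -8]].
Solving (B − 5I)v = 0 gives the eigenspace spanned by (-3, 0, -3).
With v_1 = -3, v = (-3, 0, -3), so v_3 = -3.

-3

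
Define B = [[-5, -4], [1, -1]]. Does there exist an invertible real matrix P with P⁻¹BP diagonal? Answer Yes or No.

Characteristic polynomial: p(s) = s^2 + 6s + 9 = (s + 3)^2.
s = -3 has algebraic multiplicity 2; rank(B + 3I) = 1, so geometric multiplicity = 1.
Geometric multiplicity < algebraic multiplicity, so B is not diagonalizable.

No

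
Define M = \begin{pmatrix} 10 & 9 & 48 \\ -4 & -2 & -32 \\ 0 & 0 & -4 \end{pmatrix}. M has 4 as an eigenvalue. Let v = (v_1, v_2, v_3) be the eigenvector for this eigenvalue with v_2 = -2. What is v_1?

3

M − 4I = [[6, 9, 48], [-4, -6, -32], [0, 0, -8]].
Solving (M − 4I)v = 0 gives the eigenspace spanned by (3, -2, 0).
With v_2 = -2, v = (3, -2, 0), so v_1 = 3.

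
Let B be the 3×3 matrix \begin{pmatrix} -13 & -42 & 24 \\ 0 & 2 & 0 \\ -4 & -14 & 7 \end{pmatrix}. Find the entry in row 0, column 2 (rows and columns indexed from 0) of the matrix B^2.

Characteristic polynomial: r^3 + 4r^2 - 7r - 10 = (r - 2)(r + 1)(r + 5), so the eigenvalues are -5, -1, 2.
r=-5: eigenvector (3, 0, 1).
r=2: eigenvector (-6, 1, -2).
r=-1: eigenvector (2, 0, 1).
P = [[3, -6, 2], [0, 1, 0], [1, -2, 1]], D = diag(-5, 2, -1), P⁻¹ = [[1, 2, -2], [0, 1, 0], [-1, 0, 3]].
B² = P·diag(25, 4, 1)·P⁻¹ = [[73, 126, -144], [0, 4, 0], [24, 42, -47]].
The requested entry is -144.

-144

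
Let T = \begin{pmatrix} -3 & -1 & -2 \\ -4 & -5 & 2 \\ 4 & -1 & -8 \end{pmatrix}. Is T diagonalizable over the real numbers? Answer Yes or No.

Characteristic polynomial: p(μ) = μ^3 + 16μ^2 + 85μ + 150 = (μ + 5)^2(μ + 6).
μ = -5 has algebraic multiplicity 2; rank(T + 5I) = 2, so geometric multiplicity = 1.
Geometric multiplicity < algebraic multiplicity, so T is not diagonalizable.

No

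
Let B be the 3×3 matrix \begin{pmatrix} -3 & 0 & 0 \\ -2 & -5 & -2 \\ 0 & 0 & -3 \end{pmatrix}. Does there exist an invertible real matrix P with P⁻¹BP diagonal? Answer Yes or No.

Characteristic polynomial: p(t) = t^3 + 11t^2 + 39t + 45 = (t + 3)^2(t + 5).
t = -3 has algebraic multiplicity 2; rank(B + 3I) = 1, so geometric multiplicity = 2.
Every eigenvalue has geometric = algebraic multiplicity, so B is diagonalizable.

Yes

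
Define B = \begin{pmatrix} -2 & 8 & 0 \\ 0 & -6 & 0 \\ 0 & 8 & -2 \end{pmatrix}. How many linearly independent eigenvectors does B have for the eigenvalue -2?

B + 2I = [[0, 8, 0], [0, -4, 0], [0, 8, 0]].
This matrix has rank 1, so its null space has dimension 3 − 1 = 2.

2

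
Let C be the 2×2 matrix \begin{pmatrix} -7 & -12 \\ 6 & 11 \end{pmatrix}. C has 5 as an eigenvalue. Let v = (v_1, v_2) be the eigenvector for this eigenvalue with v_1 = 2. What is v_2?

-2

C − 5I = [[-12, -12], [6, 6]].
Solving (C − 5I)v = 0 gives the eigenspace spanned by (2, -2).
With v_1 = 2, v = (2, -2), so v_2 = -2.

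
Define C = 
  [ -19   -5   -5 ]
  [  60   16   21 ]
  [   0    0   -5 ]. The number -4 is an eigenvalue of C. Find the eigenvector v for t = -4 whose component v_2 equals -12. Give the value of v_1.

C + 4I = [[-15, -5, -5], [60, 20, 21], [0, 0, -1]].
Solving (C + 4I)v = 0 gives the eigenspace spanned by (4, -12, 0).
With v_2 = -12, v = (4, -12, 0), so v_1 = 4.

4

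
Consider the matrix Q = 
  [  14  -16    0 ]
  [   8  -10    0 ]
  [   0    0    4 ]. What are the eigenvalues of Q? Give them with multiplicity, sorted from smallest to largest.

-2, 4, 6

Characteristic polynomial: p(λ) = λ^3 - 8λ^2 + 4λ + 48 = (λ - 6)(λ - 4)(λ + 2).
Roots (with multiplicity): -2, 4, 6.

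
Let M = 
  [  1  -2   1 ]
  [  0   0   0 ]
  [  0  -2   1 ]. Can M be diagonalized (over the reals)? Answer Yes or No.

Characteristic polynomial: p(μ) = μ^3 - 2μ^2 + μ = μ(μ - 1)^2.
μ = 1 has algebraic multiplicity 2; rank(M − 1I) = 2, so geometric multiplicity = 1.
Geometric multiplicity < algebraic multiplicity, so M is not diagonalizable.

No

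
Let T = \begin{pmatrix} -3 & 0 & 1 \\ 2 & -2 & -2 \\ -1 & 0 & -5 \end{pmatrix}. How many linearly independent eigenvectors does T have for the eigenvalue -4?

T + 4I = [[1, 0, 1], [2, 2, -2], [-1, 0, -1]].
This matrix has rank 2, so its null space has dimension 3 − 2 = 1.

1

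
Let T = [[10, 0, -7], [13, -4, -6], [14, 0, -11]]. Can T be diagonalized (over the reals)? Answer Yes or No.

Characteristic polynomial: p(μ) = μ^3 + 5μ^2 - 8μ - 48 = (μ - 3)(μ + 4)^2.
μ = -4 has algebraic multiplicity 2; rank(T + 4I) = 2, so geometric multiplicity = 1.
Geometric multiplicity < algebraic multiplicity, so T is not diagonalizable.

No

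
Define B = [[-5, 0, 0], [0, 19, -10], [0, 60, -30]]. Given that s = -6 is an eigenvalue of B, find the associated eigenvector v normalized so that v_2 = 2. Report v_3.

5

B + 6I = [[1, 0, 0], [0, 25, -10], [0, 60, -24]].
Solving (B + 6I)v = 0 gives the eigenspace spanned by (0, 2, 5).
With v_2 = 2, v = (0, 2, 5), so v_3 = 5.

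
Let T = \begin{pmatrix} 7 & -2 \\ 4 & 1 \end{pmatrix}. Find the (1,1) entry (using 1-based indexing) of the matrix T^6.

Characteristic polynomial: s^2 - 8s + 15 = (s - 5)(s - 3), so the eigenvalues are 3, 5.
s=5: eigenvector (-1, -1).
s=3: eigenvector (1, 2).
P = [[-1, 1], [-1, 2]], D = diag(5, 3), P⁻¹ = [[-2, 1], [-1, 1]].
T⁶ = P·diag(15625, 729)·P⁻¹ = [[30521, -14896], [29792, -14167]].
The requested entry is 30521.

30521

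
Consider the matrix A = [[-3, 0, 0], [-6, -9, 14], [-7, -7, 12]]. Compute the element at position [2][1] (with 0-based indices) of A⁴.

-609

Characteristic polynomial: s^3 - 19s - 30 = (s - 5)(s + 2)(s + 3), so the eigenvalues are -3, -2, 5.
s=-3: eigenvector (1, -1, 0).
s=5: eigenvector (0, -1, -1).
s=-2: eigenvector (0, 2, 1).
P = [[1, 0, 0], [-1, -1, 2], [0, -1, 1]], D = diag(-3, 5, -2), P⁻¹ = [[1, 0, 0], [1, 1, -2], [1, 1, -1]].
A⁴ = P·diag(81, 625, 16)·P⁻¹ = [[81, 0, 0], [-674, -593, 1218], [-609, -609, 1234]].
The requested entry is -609.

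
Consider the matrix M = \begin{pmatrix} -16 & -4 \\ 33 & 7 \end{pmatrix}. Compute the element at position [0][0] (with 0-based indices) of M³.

-796

Characteristic polynomial: r^2 + 9r + 20 = (r + 4)(r + 5), so the eigenvalues are -5, -4.
r=-4: eigenvector (1, -3).
r=-5: eigenvector (4, -11).
P = [[1, 4], [-3, -11]], D = diag(-4, -5), P⁻¹ = [[-11, -4], [3, 1]].
M³ = P·diag(-64, -125)·P⁻¹ = [[-796, -244], [2013, 607]].
The requested entry is -796.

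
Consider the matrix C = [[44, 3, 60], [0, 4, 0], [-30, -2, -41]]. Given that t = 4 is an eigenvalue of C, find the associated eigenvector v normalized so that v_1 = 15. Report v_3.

-10

C − 4I = [[40, 3, 60], [0, 0, 0], [-30, -2, -45]].
Solving (C − 4I)v = 0 gives the eigenspace spanned by (15, 0, -10).
With v_1 = 15, v = (15, 0, -10), so v_3 = -10.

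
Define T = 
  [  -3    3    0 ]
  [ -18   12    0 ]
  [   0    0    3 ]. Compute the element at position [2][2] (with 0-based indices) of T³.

Characteristic polynomial: λ^3 - 12λ^2 + 45λ - 54 = (λ - 6)(λ - 3)^2, so the eigenvalues are 3, 3, 6.
λ=3: eigenvector (0, 0, 1).
λ=6: eigenvector (1, 3, 0).
λ=3: eigenvector (1, 2, 0).
P = [[0, 1, 1], [0, 3, 2], [1, 0, 0]], D = diag(3, 6, 3), P⁻¹ = [[0, 0, 1], [-2, 1, 0], [3, -1, 0]].
T³ = P·diag(27, 216, 27)·P⁻¹ = [[-351, 189, 0], [-1134, 594, 0], [0, 0, 27]].
The requested entry is 27.

27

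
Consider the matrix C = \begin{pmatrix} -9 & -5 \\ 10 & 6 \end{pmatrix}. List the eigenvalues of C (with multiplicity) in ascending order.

-4, 1

Characteristic polynomial: p(λ) = λ^2 + 3λ - 4 = (λ - 1)(λ + 4).
Roots (with multiplicity): -4, 1.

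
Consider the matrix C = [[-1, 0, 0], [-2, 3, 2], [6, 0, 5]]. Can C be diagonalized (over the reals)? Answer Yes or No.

Characteristic polynomial: p(t) = t^3 - 7t^2 + 7t + 15 = (t - 5)(t - 3)(t + 1).
All 3 eigenvalues are distinct, so C is diagonalizable.

Yes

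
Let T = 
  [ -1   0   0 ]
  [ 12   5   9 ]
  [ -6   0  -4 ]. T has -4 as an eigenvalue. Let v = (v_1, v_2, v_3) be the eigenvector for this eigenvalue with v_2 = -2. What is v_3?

2

T + 4I = [[3, 0, 0], [12, 9, 9], [-6, 0, 0]].
Solving (T + 4I)v = 0 gives the eigenspace spanned by (0, -2, 2).
With v_2 = -2, v = (0, -2, 2), so v_3 = 2.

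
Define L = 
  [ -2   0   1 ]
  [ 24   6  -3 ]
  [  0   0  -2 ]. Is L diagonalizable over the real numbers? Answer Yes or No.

No

Characteristic polynomial: p(t) = t^3 - 2t^2 - 20t - 24 = (t - 6)(t + 2)^2.
t = -2 has algebraic multiplicity 2; rank(L + 2I) = 2, so geometric multiplicity = 1.
Geometric multiplicity < algebraic multiplicity, so L is not diagonalizable.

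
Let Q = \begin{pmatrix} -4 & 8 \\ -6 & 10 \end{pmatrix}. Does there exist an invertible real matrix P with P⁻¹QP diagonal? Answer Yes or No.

Yes

Characteristic polynomial: p(s) = s^2 - 6s + 8 = (s - 4)(s - 2).
All 2 eigenvalues are distinct, so Q is diagonalizable.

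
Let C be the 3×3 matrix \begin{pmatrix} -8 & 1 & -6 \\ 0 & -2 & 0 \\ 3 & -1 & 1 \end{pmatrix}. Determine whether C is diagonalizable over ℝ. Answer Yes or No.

Characteristic polynomial: p(λ) = λ^3 + 9λ^2 + 24λ + 20 = (λ + 2)^2(λ + 5).
λ = -2 has algebraic multiplicity 2; rank(C + 2I) = 2, so geometric multiplicity = 1.
Geometric multiplicity < algebraic multiplicity, so C is not diagonalizable.

No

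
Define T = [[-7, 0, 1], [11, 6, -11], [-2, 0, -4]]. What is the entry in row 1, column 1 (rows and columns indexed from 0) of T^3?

Characteristic polynomial: λ^3 + 5λ^2 - 36λ - 180 = (λ - 6)(λ + 5)(λ + 6), so the eigenvalues are -6, -5, 6.
λ=-6: eigenvector (1, 0, 1).
λ=6: eigenvector (0, 1, 0).
λ=-5: eigenvector (1, 1, 2).
P = [[1, 0, 1], [0, 1, 1], [1, 0, 2]], D = diag(-6, 6, -5), P⁻¹ = [[2, 0, -1], [1, 1, -1], [-1, 0, 1]].
T³ = P·diag(-216, 216, -125)·P⁻¹ = [[-307, 0, 91], [341, 216, -341], [-182, 0, -34]].
The requested entry is 216.

216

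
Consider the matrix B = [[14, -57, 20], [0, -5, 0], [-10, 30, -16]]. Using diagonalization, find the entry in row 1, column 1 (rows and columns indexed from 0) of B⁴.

Characteristic polynomial: t^3 + 7t^2 - 14t - 120 = (t - 4)(t + 5)(t + 6), so the eigenvalues are -6, -5, 4.
t=4: eigenvector (2, 0, -1).
t=-5: eigenvector (3, 1, 0).
t=-6: eigenvector (-1, 0, 1).
P = [[2, 3, -1], [0, 1, 0], [-1, 0, 1]], D = diag(4, -5, -6), P⁻¹ = [[1, -3, 1], [0, 1, 0], [1, -3, 2]].
B⁴ = P·diag(256, 625, 1296)·P⁻¹ = [[-784, 4227, -2080], [0, 625, 0], [1040, -3120, 2336]].
The requested entry is 625.

625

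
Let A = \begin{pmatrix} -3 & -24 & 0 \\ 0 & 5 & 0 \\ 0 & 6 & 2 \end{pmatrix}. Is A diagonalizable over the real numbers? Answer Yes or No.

Characteristic polynomial: p(s) = s^3 - 4s^2 - 11s + 30 = (s - 5)(s - 2)(s + 3).
All 3 eigenvalues are distinct, so A is diagonalizable.

Yes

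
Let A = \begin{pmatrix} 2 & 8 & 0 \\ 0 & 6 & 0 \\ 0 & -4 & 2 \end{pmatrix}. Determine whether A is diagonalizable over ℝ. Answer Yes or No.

Yes

Characteristic polynomial: p(s) = s^3 - 10s^2 + 28s - 24 = (s - 6)(s - 2)^2.
s = 2 has algebraic multiplicity 2; rank(A − 2I) = 1, so geometric multiplicity = 2.
Every eigenvalue has geometric = algebraic multiplicity, so A is diagonalizable.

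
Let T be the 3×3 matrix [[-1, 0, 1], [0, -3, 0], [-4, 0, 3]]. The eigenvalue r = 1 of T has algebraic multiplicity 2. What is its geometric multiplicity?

1

T − 1I = [[-2, 0, 1], [0, -4, 0], [-4, 0, 2]].
This matrix has rank 2, so its null space has dimension 3 − 2 = 1.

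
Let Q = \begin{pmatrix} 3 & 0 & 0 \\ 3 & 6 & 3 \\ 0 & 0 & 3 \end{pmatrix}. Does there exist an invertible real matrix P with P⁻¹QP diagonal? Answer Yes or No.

Yes

Characteristic polynomial: p(s) = s^3 - 12s^2 + 45s - 54 = (s - 6)(s - 3)^2.
s = 3 has algebraic multiplicity 2; rank(Q − 3I) = 1, so geometric multiplicity = 2.
Every eigenvalue has geometric = algebraic multiplicity, so Q is diagonalizable.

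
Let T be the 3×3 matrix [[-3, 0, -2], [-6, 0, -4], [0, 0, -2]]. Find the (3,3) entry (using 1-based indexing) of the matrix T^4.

16

Characteristic polynomial: s^3 + 5s^2 + 6s = s(s + 2)(s + 3), so the eigenvalues are -3, -2, 0.
s=-3: eigenvector (1, 2, 0).
s=0: eigenvector (0, 1, 0).
s=-2: eigenvector (-2, -4, 1).
P = [[1, 0, -2], [2, 1, -4], [0, 0, 1]], D = diag(-3, 0, -2), P⁻¹ = [[1, 0, 2], [-2, 1, 0], [0, 0, 1]].
T⁴ = P·diag(81, 0, 16)·P⁻¹ = [[81, 0, 130], [162, 0, 260], [0, 0, 16]].
The requested entry is 16.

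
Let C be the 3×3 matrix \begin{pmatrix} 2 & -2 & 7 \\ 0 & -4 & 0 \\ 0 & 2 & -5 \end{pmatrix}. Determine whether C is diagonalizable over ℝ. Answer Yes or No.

Yes

Characteristic polynomial: p(μ) = μ^3 + 7μ^2 + 2μ - 40 = (μ - 2)(μ + 4)(μ + 5).
All 3 eigenvalues are distinct, so C is diagonalizable.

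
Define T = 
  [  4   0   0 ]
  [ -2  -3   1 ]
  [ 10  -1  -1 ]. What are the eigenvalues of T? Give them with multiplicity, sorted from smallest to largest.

Characteristic polynomial: p(μ) = μ^3 - 12μ - 16 = (μ - 4)(μ + 2)^2.
Roots (with multiplicity): -2, -2, 4.

-2, -2, 4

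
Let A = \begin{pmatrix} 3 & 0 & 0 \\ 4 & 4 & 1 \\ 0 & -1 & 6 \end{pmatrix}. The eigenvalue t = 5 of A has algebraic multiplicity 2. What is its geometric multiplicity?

A − 5I = [[-2, 0, 0], [4, -1, 1], [0, -1, 1]].
This matrix has rank 2, so its null space has dimension 3 − 2 = 1.

1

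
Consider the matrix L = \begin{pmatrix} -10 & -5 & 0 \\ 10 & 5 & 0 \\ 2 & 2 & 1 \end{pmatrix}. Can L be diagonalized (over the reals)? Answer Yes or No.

Characteristic polynomial: p(s) = s^3 + 4s^2 - 5s = s(s - 1)(s + 5).
All 3 eigenvalues are distinct, so L is diagonalizable.

Yes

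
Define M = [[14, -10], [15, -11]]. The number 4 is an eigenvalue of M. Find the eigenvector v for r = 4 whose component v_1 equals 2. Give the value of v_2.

M − 4I = [[10, -10], [15, -15]].
Solving (M − 4I)v = 0 gives the eigenspace spanned by (2, 2).
With v_1 = 2, v = (2, 2), so v_2 = 2.

2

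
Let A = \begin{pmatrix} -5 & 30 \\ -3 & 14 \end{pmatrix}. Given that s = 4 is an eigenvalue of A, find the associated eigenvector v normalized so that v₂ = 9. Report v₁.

A − 4I = [[-9, 30], [-3, 10]].
Solving (A − 4I)v = 0 gives the eigenspace spanned by (30, 9).
With v₂ = 9, v = (30, 9), so v₁ = 30.

30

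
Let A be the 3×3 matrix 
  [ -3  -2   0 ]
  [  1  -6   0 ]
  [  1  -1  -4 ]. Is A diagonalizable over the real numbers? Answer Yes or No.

No

Characteristic polynomial: p(μ) = μ^3 + 13μ^2 + 56μ + 80 = (μ + 4)^2(μ + 5).
μ = -4 has algebraic multiplicity 2; rank(A + 4I) = 2, so geometric multiplicity = 1.
Geometric multiplicity < algebraic multiplicity, so A is not diagonalizable.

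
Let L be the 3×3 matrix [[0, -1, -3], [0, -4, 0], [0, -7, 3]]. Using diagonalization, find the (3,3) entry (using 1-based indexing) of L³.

Characteristic polynomial: r^3 + r^2 - 12r = r(r - 3)(r + 4), so the eigenvalues are -4, 0, 3.
r=0: eigenvector (1, 0, 0).
r=-4: eigenvector (1, 1, 1).
r=3: eigenvector (-1, 0, 1).
P = [[1, 1, -1], [0, 1, 0], [0, 1, 1]], D = diag(0, -4, 3), P⁻¹ = [[1, -2, 1], [0, 1, 0], [0, -1, 1]].
L³ = P·diag(0, -64, 27)·P⁻¹ = [[0, -37, -27], [0, -64, 0], [0, -91, 27]].
The requested entry is 27.

27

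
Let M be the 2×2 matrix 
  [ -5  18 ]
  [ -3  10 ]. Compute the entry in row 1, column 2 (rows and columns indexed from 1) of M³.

Characteristic polynomial: μ^2 - 5μ + 4 = (μ - 4)(μ - 1), so the eigenvalues are 1, 4.
μ=1: eigenvector (3, 1).
μ=4: eigenvector (2, 1).
P = [[3, 2], [1, 1]], D = diag(1, 4), P⁻¹ = [[1, -2], [-1, 3]].
M³ = P·diag(1, 64)·P⁻¹ = [[-125, 378], [-63, 190]].
The requested entry is 378.

378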